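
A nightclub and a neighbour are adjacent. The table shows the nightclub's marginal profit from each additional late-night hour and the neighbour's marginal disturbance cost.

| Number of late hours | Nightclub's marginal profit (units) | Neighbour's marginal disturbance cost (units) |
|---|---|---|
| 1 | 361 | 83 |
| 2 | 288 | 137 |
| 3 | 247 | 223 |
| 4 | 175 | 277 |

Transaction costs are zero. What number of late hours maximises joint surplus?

3

Bargaining reaches the level where marginal profit last exceeds marginal disturbance cost.
That holds through level 3 (247 ≥ 223) but not at 4 (175 < 277).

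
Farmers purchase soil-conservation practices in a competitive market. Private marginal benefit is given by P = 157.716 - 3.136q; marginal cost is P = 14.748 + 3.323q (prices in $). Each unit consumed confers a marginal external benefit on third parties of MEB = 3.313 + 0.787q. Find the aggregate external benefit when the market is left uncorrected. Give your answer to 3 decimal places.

$266.126

Market equilibrium (private): 14.748 + 3.323q = 157.716 - 3.136q → q_m = 22.1347.
Total external benefit = ∫₀^{q_m} (3.313 + 0.787q) dq = 3.313×22.1347 + ½×0.787×22.1347² = 266.1256.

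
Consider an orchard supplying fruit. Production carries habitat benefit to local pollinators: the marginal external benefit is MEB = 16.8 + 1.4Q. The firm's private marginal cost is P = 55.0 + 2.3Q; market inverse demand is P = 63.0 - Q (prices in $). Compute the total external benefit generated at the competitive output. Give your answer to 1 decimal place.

Market equilibrium (private): 55.0 + 2.3Q = 63.0 - Q → Q_m = 2.4242.
Total external benefit = ∫₀^{Q_m} (16.8 + 1.4Q) dQ = 16.8×2.4242 + ½×1.4×2.4242² = 44.8403.

$44.8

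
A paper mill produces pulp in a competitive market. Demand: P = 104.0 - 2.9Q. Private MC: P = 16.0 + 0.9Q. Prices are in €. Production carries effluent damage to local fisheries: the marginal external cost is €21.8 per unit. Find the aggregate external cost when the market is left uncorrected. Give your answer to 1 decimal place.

€504.8

Market equilibrium (private): 16.0 + 0.9Q = 104.0 - 2.9Q → Q_m = 23.1579.
Total external cost = MEC × Q_m = 21.8 × 23.1579 = 504.8422.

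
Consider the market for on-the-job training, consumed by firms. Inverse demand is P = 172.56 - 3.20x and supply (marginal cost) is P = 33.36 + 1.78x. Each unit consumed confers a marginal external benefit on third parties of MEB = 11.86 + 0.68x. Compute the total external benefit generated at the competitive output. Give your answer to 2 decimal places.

597.15

Market equilibrium (private): 33.36 + 1.78x = 172.56 - 3.20x → x_m = 27.9518.
Total external benefit = ∫₀^{x_m} (11.86 + 0.68x) dx = 11.86×27.9518 + ½×0.68×27.9518² = 597.1514.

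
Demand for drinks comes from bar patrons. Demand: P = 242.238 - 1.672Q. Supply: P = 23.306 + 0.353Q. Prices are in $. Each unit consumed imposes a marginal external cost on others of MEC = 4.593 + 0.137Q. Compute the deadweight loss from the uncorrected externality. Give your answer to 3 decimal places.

DWL = $87.082

Market equilibrium (private): 23.306 + 0.353Q = 242.238 - 1.672Q → Q_m = 108.1146.
Social marginal benefit = demand − MEC = 237.645 - 1.809Q.
Set SMB = MC: 237.645 - 1.809Q = 23.306 + 0.353Q → Q* = 99.1392.
The loss is the area between SMB and MC from Q* to Q_m; with linear curves that's a triangle of height MEC(Q_m).
DWL = ½ × 8.9754 × 19.4047 = 87.0825.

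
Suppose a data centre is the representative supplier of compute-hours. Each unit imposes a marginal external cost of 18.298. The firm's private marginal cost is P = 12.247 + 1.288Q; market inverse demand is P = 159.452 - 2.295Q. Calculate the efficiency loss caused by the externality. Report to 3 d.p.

DWL = 46.723

Market equilibrium (private): 12.247 + 1.288Q = 159.452 - 2.295Q → Q_m = 41.0843.
Social marginal cost = private MC + MEC = 30.545 + 1.288Q.
Set SMC = demand: 30.545 + 1.288Q = 159.452 - 2.295Q → Q* = 35.9774.
Height of the DWL triangle at Q_m is SMC(Q_m) − demand(Q_m) = MEC(Q_m) = 18.2980.
DWL = ½ × 5.1069 × 18.2980 = 46.7230.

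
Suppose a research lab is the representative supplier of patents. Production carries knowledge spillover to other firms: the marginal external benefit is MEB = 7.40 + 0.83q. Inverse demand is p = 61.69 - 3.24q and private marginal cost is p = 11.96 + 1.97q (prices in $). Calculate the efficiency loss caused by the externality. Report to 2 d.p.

Market equilibrium (private): 11.96 + 1.97q = 61.69 - 3.24q → q_m = 9.5451.
Social marginal cost = private MC − MEB = 4.56 + 1.14q.
Set SMC = demand: 4.56 + 1.14q = 61.69 - 3.24q → q* = 13.0434.
The loss is the area between SMC and demand from q* to q_m; with linear curves that's a triangle of height MEB(q_m).
DWL = ½ × 3.4983 × 15.3224 = 26.8012.

DWL = $26.80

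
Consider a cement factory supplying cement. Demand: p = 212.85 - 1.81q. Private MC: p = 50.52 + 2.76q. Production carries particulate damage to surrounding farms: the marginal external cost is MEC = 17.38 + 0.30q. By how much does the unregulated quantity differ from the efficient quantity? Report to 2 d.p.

Market equilibrium (private): 50.52 + 2.76q = 212.85 - 1.81q → q_m = 35.5208.
Social marginal cost = private MC + MEC = 67.90 + 3.06q.
Set SMC = demand: 67.90 + 3.06q = 212.85 - 1.81q → q* = 29.7639.
Gap = |35.5208 − 29.7639| = 5.7569.

5.76 units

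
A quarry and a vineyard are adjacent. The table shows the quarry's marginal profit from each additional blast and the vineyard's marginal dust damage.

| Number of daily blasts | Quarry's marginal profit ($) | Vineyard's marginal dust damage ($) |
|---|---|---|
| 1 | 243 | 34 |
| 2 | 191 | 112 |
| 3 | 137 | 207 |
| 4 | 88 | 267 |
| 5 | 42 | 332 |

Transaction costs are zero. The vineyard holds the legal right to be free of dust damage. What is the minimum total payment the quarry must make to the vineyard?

$146

Efficient level: marginal profit ≥ marginal dust damage through level 2, so k* = 2.
With the vineyard holding the right, the quarry must at least compensate total damage at k*: 34 + 112 = 146.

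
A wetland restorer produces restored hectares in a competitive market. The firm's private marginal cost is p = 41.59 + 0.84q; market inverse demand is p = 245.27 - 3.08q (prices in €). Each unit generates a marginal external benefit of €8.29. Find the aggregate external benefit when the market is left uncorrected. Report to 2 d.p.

€430.74

Market equilibrium (private): 41.59 + 0.84q = 245.27 - 3.08q → q_m = 51.9592.
Total external benefit = MEB × q_m = 8.29 × 51.9592 = 430.7418.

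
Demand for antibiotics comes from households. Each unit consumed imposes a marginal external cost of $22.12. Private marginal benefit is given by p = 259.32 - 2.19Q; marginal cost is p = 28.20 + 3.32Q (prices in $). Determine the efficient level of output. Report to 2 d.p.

Social marginal benefit = demand − MEC = 237.20 - 2.19Q.
Set SMB = MC: 237.20 - 2.19Q = 28.20 + 3.32Q → Q* = 37.9310.

Q* = 37.93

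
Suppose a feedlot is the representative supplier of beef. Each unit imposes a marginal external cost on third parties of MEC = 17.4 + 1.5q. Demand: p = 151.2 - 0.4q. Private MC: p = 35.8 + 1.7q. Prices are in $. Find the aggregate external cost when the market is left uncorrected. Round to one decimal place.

$3221.0

Market equilibrium (private): 35.8 + 1.7q = 151.2 - 0.4q → q_m = 54.9524.
Total external cost = ∫₀^{q_m} (17.4 + 1.5q) dq = 17.4×54.9524 + ½×1.5×54.9524² = 3220.9965.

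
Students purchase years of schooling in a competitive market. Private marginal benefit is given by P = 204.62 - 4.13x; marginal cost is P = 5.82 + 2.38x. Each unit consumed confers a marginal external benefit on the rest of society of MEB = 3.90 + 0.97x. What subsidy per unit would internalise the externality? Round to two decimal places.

subsidy = 39.39 per unit

Social marginal benefit = demand + MEB = 208.52 - 3.16x.
Set SMB = MC: 208.52 - 3.16x = 5.82 + 2.38x → x* = 36.5884.
The Pigouvian subsidy equals MEB at x*: 3.90 + 0.97×36.5884 = 39.3907.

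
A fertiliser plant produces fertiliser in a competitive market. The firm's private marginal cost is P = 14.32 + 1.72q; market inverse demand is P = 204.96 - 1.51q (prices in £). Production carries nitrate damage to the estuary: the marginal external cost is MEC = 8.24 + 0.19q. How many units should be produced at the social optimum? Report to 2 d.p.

q* = 53.33

Social marginal cost = private MC + MEC = 22.56 + 1.91q.
Set SMC = demand: 22.56 + 1.91q = 204.96 - 1.51q → q* = 53.3333.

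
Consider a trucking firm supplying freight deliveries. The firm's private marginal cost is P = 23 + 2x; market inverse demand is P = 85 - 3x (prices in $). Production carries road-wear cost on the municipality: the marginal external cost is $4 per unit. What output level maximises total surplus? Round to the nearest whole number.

x* = 12

Social marginal cost = private MC + MEC = 27 + 2x.
Set SMC = demand: 27 + 2x = 85 - 3x → x* = 11.6000.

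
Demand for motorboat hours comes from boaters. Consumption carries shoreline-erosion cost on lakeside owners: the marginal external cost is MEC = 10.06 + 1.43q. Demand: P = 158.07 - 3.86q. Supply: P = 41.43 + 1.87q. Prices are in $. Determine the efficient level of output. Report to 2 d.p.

q* = 14.89

Social marginal benefit = demand − MEC = 148.01 - 5.29q.
Set SMB = MC: 148.01 - 5.29q = 41.43 + 1.87q → q* = 14.8855.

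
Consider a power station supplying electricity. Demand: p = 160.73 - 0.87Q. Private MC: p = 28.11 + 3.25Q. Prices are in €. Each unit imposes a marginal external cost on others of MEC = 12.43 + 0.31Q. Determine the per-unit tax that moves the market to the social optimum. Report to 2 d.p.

tax = €20.84 per unit

Social marginal cost = private MC + MEC = 40.54 + 3.56Q.
Set SMC = demand: 40.54 + 3.56Q = 160.73 - 0.87Q → Q* = 27.1309.
The Pigouvian tax equals MEC at Q*: 12.43 + 0.31×27.1309 = 20.8406.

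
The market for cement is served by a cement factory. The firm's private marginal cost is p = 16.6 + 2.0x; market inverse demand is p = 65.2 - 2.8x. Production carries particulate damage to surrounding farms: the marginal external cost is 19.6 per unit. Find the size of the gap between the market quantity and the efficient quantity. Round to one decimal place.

4.1 units

Market equilibrium (private): 16.6 + 2.0x = 65.2 - 2.8x → x_m = 10.1250.
Social marginal cost = private MC + MEC = 36.2 + 2.0x.
Set SMC = demand: 36.2 + 2.0x = 65.2 - 2.8x → x* = 6.0417.
Gap = |10.1250 − 6.0417| = 4.0833.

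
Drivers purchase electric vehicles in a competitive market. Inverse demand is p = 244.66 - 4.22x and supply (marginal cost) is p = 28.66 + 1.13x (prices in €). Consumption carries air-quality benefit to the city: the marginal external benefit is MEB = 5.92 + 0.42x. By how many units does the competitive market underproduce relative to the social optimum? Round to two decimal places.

Market equilibrium (private): 28.66 + 1.13x = 244.66 - 4.22x → x_m = 40.3738.
Social marginal benefit = demand + MEB = 250.58 - 3.80x.
Set SMB = MC: 250.58 - 3.80x = 28.66 + 1.13x → x* = 45.0142.
Gap = |40.3738 − 45.0142| = 4.6404.

4.64 units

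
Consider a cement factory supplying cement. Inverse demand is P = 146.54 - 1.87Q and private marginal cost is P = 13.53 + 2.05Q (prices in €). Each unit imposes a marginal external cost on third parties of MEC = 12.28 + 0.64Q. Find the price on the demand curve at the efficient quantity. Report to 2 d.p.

Social marginal cost = private MC + MEC = 25.81 + 2.69Q.
Set SMC = demand: 25.81 + 2.69Q = 146.54 - 1.87Q → Q* = 26.4759.
Consumer price on the demand curve at Q*: 146.54 − 1.87×26.4759 = 97.0301.

P = €97.03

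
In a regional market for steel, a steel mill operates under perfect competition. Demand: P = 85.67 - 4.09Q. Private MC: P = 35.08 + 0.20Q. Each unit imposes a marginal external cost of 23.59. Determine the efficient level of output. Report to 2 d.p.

Social marginal cost = private MC + MEC = 58.67 + 0.20Q.
Set SMC = demand: 58.67 + 0.20Q = 85.67 - 4.09Q → Q* = 6.2937.

Q* = 6.29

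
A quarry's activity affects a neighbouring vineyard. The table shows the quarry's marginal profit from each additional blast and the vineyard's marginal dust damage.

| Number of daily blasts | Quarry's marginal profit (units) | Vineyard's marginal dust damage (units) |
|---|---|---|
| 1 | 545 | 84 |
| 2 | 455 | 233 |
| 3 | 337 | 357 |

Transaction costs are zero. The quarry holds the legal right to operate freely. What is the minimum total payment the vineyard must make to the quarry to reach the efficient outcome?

337

Left alone the quarry would choose level 3 (marginal profit stays positive).
Efficient level: k* = 2 (marginal profit ≥ marginal dust damage through 2).
The vineyard must at least cover the quarry's forgone profit from cutting 3→2: 337 = 337.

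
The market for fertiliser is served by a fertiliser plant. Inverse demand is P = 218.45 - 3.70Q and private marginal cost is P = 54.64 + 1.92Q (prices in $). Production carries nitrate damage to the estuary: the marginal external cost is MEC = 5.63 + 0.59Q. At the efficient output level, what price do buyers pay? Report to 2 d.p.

Social marginal cost = private MC + MEC = 60.27 + 2.51Q.
Set SMC = demand: 60.27 + 2.51Q = 218.45 - 3.70Q → Q* = 25.4718.
Consumer price on the demand curve at Q*: 218.45 − 3.70×25.4718 = 124.2043.

P = $124.20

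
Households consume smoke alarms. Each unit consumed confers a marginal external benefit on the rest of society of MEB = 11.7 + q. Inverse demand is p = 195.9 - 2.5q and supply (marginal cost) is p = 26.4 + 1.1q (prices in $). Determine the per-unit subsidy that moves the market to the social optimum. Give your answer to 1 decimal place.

subsidy = $81.4 per unit

Social marginal benefit = demand + MEB = 207.6 - 1.5q.
Set SMB = MC: 207.6 - 1.5q = 26.4 + 1.1q → q* = 69.6923.
The Pigouvian subsidy equals MEB at q*: 11.7 + 1.0×69.6923 = 81.3923.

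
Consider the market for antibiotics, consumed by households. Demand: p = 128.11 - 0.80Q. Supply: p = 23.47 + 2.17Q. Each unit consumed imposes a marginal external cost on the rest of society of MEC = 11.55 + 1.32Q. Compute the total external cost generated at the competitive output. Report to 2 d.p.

1226.20

Market equilibrium (private): 23.47 + 2.17Q = 128.11 - 0.80Q → Q_m = 35.2323.
Total external cost = ∫₀^{Q_m} (11.55 + 1.32Q) dQ = 11.55×35.2323 + ½×1.32×35.2323² = 1226.2009.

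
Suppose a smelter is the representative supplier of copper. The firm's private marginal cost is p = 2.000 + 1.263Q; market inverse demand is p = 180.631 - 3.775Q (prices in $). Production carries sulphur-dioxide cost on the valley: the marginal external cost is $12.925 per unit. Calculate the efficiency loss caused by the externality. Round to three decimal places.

Market equilibrium (private): 2.000 + 1.263Q = 180.631 - 3.775Q → Q_m = 35.4567.
Social marginal cost = private MC + MEC = 14.925 + 1.263Q.
Set SMC = demand: 14.925 + 1.263Q = 180.631 - 3.775Q → Q* = 32.8912.
Height of the DWL triangle at Q_m is SMC(Q_m) − demand(Q_m) = MEC(Q_m) = 12.9250.
DWL = ½ × 2.5655 × 12.9250 = 16.5795.

DWL = $16.580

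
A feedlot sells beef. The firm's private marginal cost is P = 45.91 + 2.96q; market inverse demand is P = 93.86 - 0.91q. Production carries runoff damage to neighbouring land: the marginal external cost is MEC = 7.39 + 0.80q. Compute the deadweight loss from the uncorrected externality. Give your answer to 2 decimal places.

DWL = 32.05

Market equilibrium (private): 45.91 + 2.96q = 93.86 - 0.91q → q_m = 12.3902.
Social marginal cost = private MC + MEC = 53.30 + 3.76q.
Set SMC = demand: 53.30 + 3.76q = 93.86 - 0.91q → q* = 8.6852.
The welfare-loss triangle has base |q_m − q*| and height MEC(q_m) (the vertical gap between SMC and demand is zero at q* and MEC at q_m).
DWL = ½ × 3.7050 × 17.3021 = 32.0521.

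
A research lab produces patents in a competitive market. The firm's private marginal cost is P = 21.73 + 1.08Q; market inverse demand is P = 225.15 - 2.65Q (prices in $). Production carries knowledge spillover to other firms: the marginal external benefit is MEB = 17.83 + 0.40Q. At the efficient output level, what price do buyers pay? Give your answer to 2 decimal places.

P = $49.08

Social marginal cost = private MC − MEB = 3.90 + 0.68Q.
Set SMC = demand: 3.90 + 0.68Q = 225.15 - 2.65Q → Q* = 66.4414.
Consumer price on the demand curve at Q*: 225.15 − 2.65×66.4414 = 49.0803.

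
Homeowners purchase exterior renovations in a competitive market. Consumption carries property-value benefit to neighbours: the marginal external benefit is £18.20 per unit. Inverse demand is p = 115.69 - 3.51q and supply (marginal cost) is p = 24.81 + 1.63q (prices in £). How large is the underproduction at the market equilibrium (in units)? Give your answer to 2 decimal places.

Market equilibrium (private): 24.81 + 1.63q = 115.69 - 3.51q → q_m = 17.6809.
Social marginal benefit = demand + MEB = 133.89 - 3.51q.
Set SMB = MC: 133.89 - 3.51q = 24.81 + 1.63q → q* = 21.2218.
Gap = |17.6809 − 21.2218| = 3.5409.

3.54 units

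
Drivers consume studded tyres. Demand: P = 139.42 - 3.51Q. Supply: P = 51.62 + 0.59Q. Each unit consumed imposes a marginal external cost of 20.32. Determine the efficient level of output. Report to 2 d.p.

Social marginal benefit = demand − MEC = 119.10 - 3.51Q.
Set SMB = MC: 119.10 - 3.51Q = 51.62 + 0.59Q → Q* = 16.4585.

Q* = 16.46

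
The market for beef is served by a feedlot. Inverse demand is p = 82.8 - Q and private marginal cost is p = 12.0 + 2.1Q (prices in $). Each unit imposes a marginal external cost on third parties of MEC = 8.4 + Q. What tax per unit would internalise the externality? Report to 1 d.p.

tax = $23.6 per unit

Social marginal cost = private MC + MEC = 20.4 + 3.1Q.
Set SMC = demand: 20.4 + 3.1Q = 82.8 - Q → Q* = 15.2195.
The Pigouvian tax equals MEC at Q*: 8.4 + 1.0×15.2195 = 23.6195.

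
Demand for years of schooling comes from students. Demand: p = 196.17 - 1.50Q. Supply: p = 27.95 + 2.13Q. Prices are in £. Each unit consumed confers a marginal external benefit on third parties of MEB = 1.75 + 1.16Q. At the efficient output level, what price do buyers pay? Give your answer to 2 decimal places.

P = £92.95

Social marginal benefit = demand + MEB = 197.92 - 0.34Q.
Set SMB = MC: 197.92 - 0.34Q = 27.95 + 2.13Q → Q* = 68.8138.
Consumer price on the demand curve at Q*: 196.17 − 1.50×68.8138 = 92.9493.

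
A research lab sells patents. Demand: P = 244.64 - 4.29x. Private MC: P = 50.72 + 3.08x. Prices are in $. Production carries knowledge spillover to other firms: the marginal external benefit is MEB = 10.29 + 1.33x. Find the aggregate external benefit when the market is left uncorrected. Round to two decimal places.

Market equilibrium (private): 50.72 + 3.08x = 244.64 - 4.29x → x_m = 26.3121.
Total external benefit = ∫₀^{x_m} (10.29 + 1.33x) dx = 10.29×26.3121 + ½×1.33×26.3121² = 731.1487.

$731.15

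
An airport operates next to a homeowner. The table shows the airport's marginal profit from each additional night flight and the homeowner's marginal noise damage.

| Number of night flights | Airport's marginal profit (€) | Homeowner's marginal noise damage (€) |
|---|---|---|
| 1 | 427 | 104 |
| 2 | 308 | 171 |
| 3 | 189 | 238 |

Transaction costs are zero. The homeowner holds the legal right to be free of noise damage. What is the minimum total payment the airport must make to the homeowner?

Efficient level: marginal profit ≥ marginal noise damage through level 2, so k* = 2.
With the homeowner holding the right, the airport must at least compensate total damage at k*: 104 + 171 = 275.

€275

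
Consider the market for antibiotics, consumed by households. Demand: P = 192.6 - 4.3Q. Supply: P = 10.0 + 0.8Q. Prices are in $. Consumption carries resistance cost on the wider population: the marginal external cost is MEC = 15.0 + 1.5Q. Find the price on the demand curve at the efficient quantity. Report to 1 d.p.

P = $83.4

Social marginal benefit = demand − MEC = 177.6 - 5.8Q.
Set SMB = MC: 177.6 - 5.8Q = 10.0 + 0.8Q → Q* = 25.3939.
Consumer price on the demand curve at Q*: 192.6 − 4.3×25.3939 = 83.4062.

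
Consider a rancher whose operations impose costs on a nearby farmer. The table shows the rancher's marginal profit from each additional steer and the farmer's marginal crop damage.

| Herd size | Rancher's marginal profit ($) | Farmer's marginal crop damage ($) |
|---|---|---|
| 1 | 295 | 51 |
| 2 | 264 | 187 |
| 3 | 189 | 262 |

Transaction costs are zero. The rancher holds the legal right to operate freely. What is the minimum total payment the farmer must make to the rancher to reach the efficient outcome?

Left alone the rancher would choose level 3 (marginal profit stays positive).
Efficient level: k* = 2 (marginal profit ≥ marginal crop damage through 2).
The farmer must at least cover the rancher's forgone profit from cutting 3→2: 189 = 189.

$189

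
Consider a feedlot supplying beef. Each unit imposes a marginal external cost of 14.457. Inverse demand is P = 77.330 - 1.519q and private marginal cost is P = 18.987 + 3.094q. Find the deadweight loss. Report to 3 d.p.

DWL = 22.654

Market equilibrium (private): 18.987 + 3.094q = 77.330 - 1.519q → q_m = 12.6475.
Social marginal cost = private MC + MEC = 33.444 + 3.094q.
Set SMC = demand: 33.444 + 3.094q = 77.330 - 1.519q → q* = 9.5135.
Between q* and q_m the wedge SMC − demand runs linearly from 0 to MEC(q_m), so the loss is a triangle.
DWL = ½ × 3.1340 × 14.4570 = 22.6541.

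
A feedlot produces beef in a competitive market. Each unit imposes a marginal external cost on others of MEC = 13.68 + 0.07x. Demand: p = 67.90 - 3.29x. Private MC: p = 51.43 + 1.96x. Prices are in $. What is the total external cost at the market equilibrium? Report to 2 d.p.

Market equilibrium (private): 51.43 + 1.96x = 67.90 - 3.29x → x_m = 3.1371.
Total external cost = ∫₀^{x_m} (13.68 + 0.07x) dx = 13.68×3.1371 + ½×0.07×3.1371² = 43.2600.

$43.26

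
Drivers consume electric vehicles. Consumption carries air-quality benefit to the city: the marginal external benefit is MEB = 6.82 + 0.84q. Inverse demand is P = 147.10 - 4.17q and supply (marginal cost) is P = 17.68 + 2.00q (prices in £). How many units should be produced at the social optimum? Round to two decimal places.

q* = 25.56

Social marginal benefit = demand + MEB = 153.92 - 3.33q.
Set SMB = MC: 153.92 - 3.33q = 17.68 + 2.00q → q* = 25.5610.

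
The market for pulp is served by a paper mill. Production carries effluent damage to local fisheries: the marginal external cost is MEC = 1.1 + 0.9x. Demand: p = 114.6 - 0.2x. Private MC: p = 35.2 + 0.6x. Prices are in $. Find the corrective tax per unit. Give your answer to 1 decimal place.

tax = $42.6 per unit

Social marginal cost = private MC + MEC = 36.3 + 1.5x.
Set SMC = demand: 36.3 + 1.5x = 114.6 - 0.2x → x* = 46.0588.
The Pigouvian tax equals MEC at x*: 1.1 + 0.9×46.0588 = 42.5529.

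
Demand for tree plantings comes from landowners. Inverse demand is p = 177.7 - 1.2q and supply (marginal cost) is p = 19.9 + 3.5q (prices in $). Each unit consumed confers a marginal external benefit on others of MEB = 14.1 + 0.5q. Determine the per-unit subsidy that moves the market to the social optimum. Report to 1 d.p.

Social marginal benefit = demand + MEB = 191.8 - 0.7q.
Set SMB = MC: 191.8 - 0.7q = 19.9 + 3.5q → q* = 40.9286.
The Pigouvian subsidy equals MEB at q*: 14.1 + 0.5×40.9286 = 34.5643.

subsidy = $34.6 per unit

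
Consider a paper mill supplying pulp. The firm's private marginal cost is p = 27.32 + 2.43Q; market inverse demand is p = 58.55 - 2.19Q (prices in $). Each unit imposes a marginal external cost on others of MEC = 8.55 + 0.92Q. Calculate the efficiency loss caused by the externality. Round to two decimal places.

DWL = $19.69

Market equilibrium (private): 27.32 + 2.43Q = 58.55 - 2.19Q → Q_m = 6.7597.
Social marginal cost = private MC + MEC = 35.87 + 3.35Q.
Set SMC = demand: 35.87 + 3.35Q = 58.55 - 2.19Q → Q* = 4.0939.
The loss is the area between SMC and demand from Q* to Q_m; with linear curves that's a triangle of height MEC(Q_m).
DWL = ½ × 2.6658 × 14.7690 = 19.6856.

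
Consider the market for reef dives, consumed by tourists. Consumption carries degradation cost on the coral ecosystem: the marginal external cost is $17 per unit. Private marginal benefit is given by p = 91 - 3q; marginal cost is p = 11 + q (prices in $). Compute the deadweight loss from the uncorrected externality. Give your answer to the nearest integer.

DWL = $36

Market equilibrium (private): 11 + q = 91 - 3q → q_m = 20.0000.
Social marginal benefit = demand − MEC = 74 - 3q.
Set SMB = MC: 74 - 3q = 11 + q → q* = 15.7500.
Height of the DWL triangle at q_m is MC(q_m) − SMB(q_m) = MEC(q_m) = 17.0000.
DWL = ½ × 4.2500 × 17.0000 = 36.1250.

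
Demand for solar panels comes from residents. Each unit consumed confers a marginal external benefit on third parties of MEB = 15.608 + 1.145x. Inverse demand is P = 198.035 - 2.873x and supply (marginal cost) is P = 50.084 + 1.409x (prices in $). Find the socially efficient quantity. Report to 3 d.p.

x* = 52.139

Social marginal benefit = demand + MEB = 213.643 - 1.728x.
Set SMB = MC: 213.643 - 1.728x = 50.084 + 1.409x → x* = 52.1387.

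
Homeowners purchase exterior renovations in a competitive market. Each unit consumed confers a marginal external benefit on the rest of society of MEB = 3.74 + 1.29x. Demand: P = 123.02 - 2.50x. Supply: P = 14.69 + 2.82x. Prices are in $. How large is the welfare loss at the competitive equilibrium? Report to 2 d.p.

DWL = $111.72

Market equilibrium (private): 14.69 + 2.82x = 123.02 - 2.50x → x_m = 20.3628.
Social marginal benefit = demand + MEB = 126.76 - 1.21x.
Set SMB = MC: 126.76 - 1.21x = 14.69 + 2.82x → x* = 27.8089.
The welfare-loss triangle has base |x_m − x*| and height MEB(x_m) (the vertical gap between SMB and MC is zero at x* and MEB at x_m).
DWL = ½ × 7.4461 × 30.0080 = 111.7213.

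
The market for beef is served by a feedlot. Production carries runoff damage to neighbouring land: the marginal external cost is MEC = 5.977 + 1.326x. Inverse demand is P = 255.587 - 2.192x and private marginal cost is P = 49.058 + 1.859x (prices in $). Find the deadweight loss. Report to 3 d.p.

Market equilibrium (private): 49.058 + 1.859x = 255.587 - 2.192x → x_m = 50.9822.
Social marginal cost = private MC + MEC = 55.035 + 3.185x.
Set SMC = demand: 55.035 + 3.185x = 255.587 - 2.192x → x* = 37.2981.
The loss is the area between SMC and demand from x* to x_m; with linear curves that's a triangle of height MEC(x_m).
DWL = ½ × 13.6841 × 73.5794 = 503.4339.

DWL = $503.434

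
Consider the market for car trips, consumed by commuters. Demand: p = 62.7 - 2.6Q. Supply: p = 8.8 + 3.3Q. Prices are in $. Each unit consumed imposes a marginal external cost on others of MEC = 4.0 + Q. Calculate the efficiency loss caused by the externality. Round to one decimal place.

Market equilibrium (private): 8.8 + 3.3Q = 62.7 - 2.6Q → Q_m = 9.1356.
Social marginal benefit = demand − MEC = 58.7 - 3.6Q.
Set SMB = MC: 58.7 - 3.6Q = 8.8 + 3.3Q → Q* = 7.2319.
Between Q* and Q_m the wedge MC − SMB runs linearly from 0 to MEC(Q_m), so the loss is a triangle.
DWL = ½ × 1.9037 × 13.1356 = 12.5031.

DWL = $12.5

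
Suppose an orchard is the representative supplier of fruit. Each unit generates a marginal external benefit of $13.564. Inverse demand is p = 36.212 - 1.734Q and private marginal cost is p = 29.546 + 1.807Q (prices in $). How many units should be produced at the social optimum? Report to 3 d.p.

Social marginal cost = private MC − MEB = 15.982 + 1.807Q.
Set SMC = demand: 15.982 + 1.807Q = 36.212 - 1.734Q → Q* = 5.7131.

Q* = 5.713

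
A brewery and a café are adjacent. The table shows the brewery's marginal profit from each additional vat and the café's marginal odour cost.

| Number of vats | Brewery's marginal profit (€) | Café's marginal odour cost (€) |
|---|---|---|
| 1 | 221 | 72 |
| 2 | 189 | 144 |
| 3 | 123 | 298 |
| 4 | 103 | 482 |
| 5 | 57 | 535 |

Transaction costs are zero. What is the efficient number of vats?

2

Bargaining reaches the level where marginal profit last exceeds marginal odour cost.
That holds through level 2 (189 ≥ 144) but not at 3 (123 < 298).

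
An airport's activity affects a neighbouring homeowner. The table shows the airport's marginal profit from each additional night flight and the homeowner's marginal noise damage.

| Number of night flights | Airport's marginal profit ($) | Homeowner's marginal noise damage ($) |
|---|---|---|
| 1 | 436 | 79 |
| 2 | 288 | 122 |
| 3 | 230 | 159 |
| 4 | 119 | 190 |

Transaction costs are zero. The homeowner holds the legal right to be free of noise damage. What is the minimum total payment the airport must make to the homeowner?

$360

Efficient level: marginal profit ≥ marginal noise damage through level 3, so k* = 3.
With the homeowner holding the right, the airport must at least compensate total damage at k*: 79 + 122 + 159 = 360.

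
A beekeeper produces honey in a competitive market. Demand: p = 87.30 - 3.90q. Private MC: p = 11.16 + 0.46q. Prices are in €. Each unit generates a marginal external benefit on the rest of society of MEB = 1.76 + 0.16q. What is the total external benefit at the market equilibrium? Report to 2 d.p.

Market equilibrium (private): 11.16 + 0.46q = 87.30 - 3.90q → q_m = 17.4633.
Total external benefit = ∫₀^{q_m} (1.76 + 0.16q) dq = 1.76×17.4633 + ½×0.16×17.4633² = 55.1328.

€55.13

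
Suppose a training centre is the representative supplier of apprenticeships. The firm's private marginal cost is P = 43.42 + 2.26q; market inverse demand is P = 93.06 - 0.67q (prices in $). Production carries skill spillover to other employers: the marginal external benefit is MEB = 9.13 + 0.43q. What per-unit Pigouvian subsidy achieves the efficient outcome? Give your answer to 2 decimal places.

subsidy = $19.24 per unit

Social marginal cost = private MC − MEB = 34.29 + 1.83q.
Set SMC = demand: 34.29 + 1.83q = 93.06 - 0.67q → q* = 23.5080.
The Pigouvian subsidy equals MEB at q*: 9.13 + 0.43×23.5080 = 19.2384.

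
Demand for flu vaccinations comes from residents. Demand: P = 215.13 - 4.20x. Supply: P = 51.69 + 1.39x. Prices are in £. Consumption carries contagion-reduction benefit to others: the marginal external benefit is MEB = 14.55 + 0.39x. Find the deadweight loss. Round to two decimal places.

DWL = £64.76

Market equilibrium (private): 51.69 + 1.39x = 215.13 - 4.20x → x_m = 29.2379.
Social marginal benefit = demand + MEB = 229.68 - 3.81x.
Set SMB = MC: 229.68 - 3.81x = 51.69 + 1.39x → x* = 34.2288.
The welfare-loss triangle has base |x_m − x*| and height MEB(x_m) (the vertical gap between SMB and MC is zero at x* and MEB at x_m).
DWL = ½ × 4.9909 × 25.9528 = 64.7639.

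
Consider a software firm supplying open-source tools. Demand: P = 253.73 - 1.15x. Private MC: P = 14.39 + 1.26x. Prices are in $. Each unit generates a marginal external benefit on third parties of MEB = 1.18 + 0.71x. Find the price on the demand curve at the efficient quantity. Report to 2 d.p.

Social marginal cost = private MC − MEB = 13.21 + 0.55x.
Set SMC = demand: 13.21 + 0.55x = 253.73 - 1.15x → x* = 141.4824.
Consumer price on the demand curve at x*: 253.73 − 1.15×141.4824 = 91.0252.

P = $91.03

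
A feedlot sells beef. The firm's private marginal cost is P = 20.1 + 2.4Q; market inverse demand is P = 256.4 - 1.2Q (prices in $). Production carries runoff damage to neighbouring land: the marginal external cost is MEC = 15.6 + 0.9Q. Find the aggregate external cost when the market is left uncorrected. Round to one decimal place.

$2962.8

Market equilibrium (private): 20.1 + 2.4Q = 256.4 - 1.2Q → Q_m = 65.6389.
Total external cost = ∫₀^{Q_m} (15.6 + 0.9Q) dQ = 15.6×65.6389 + ½×0.9×65.6389² = 2962.7762.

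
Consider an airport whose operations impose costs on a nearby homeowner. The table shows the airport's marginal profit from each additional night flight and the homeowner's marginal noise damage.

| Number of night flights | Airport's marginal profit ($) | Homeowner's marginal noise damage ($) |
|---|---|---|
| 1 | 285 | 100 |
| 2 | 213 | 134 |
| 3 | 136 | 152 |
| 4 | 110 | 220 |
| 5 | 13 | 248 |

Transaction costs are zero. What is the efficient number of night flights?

Bargaining reaches the level where marginal profit last exceeds marginal noise damage.
That holds through level 2 (213 ≥ 134) but not at 3 (136 < 152).

2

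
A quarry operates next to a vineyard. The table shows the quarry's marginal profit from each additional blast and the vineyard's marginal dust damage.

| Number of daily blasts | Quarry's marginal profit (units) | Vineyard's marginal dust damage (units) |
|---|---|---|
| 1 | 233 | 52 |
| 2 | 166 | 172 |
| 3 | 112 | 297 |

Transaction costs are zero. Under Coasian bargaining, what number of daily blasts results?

1

Bargaining reaches the level where marginal profit last exceeds marginal dust damage.
That holds through level 1 (233 ≥ 52) but not at 2 (166 < 172).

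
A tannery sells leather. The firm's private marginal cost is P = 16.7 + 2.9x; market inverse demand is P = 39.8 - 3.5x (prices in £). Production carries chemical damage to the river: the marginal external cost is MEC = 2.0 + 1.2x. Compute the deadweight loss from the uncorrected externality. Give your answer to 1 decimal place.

Market equilibrium (private): 16.7 + 2.9x = 39.8 - 3.5x → x_m = 3.6094.
Social marginal cost = private MC + MEC = 18.7 + 4.1x.
Set SMC = demand: 18.7 + 4.1x = 39.8 - 3.5x → x* = 2.7763.
The welfare-loss triangle has base |x_m − x*| and height MEC(x_m) (the vertical gap between SMC and demand is zero at x* and MEC at x_m).
DWL = ½ × 0.8331 × 6.3313 = 2.6373.

DWL = £2.6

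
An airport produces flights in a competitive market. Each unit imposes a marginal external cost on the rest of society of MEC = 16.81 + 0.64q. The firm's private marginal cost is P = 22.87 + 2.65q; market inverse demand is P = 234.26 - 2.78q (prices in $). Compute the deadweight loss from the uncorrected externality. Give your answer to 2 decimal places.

Market equilibrium (private): 22.87 + 2.65q = 234.26 - 2.78q → q_m = 38.9300.
Social marginal cost = private MC + MEC = 39.68 + 3.29q.
Set SMC = demand: 39.68 + 3.29q = 234.26 - 2.78q → q* = 32.0560.
Height of the DWL triangle at q_m is SMC(q_m) − demand(q_m) = MEC(q_m) = 41.7252.
DWL = ½ × 6.8740 × 41.7252 = 143.4095.

DWL = $143.41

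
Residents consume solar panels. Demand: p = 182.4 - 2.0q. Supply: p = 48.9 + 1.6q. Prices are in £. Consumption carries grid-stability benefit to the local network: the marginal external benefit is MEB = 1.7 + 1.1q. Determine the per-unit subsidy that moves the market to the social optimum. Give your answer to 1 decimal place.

Social marginal benefit = demand + MEB = 184.1 - 0.9q.
Set SMB = MC: 184.1 - 0.9q = 48.9 + 1.6q → q* = 54.0800.
The Pigouvian subsidy equals MEB at q*: 1.7 + 1.1×54.0800 = 61.1880.

subsidy = £61.2 per unit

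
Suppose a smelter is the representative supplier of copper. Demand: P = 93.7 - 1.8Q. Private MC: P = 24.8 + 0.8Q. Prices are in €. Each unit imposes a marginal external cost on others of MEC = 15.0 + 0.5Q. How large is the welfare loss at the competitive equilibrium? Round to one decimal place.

DWL = €128.7

Market equilibrium (private): 24.8 + 0.8Q = 93.7 - 1.8Q → Q_m = 26.5000.
Social marginal cost = private MC + MEC = 39.8 + 1.3Q.
Set SMC = demand: 39.8 + 1.3Q = 93.7 - 1.8Q → Q* = 17.3871.
Between Q* and Q_m the wedge SMC − demand runs linearly from 0 to MEC(Q_m), so the loss is a triangle.
DWL = ½ × 9.1129 × 28.2500 = 128.7197.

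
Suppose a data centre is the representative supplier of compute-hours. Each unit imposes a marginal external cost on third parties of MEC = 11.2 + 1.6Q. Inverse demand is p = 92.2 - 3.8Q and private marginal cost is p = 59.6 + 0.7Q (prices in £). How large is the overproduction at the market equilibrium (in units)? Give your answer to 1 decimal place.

Market equilibrium (private): 59.6 + 0.7Q = 92.2 - 3.8Q → Q_m = 7.2444.
Social marginal cost = private MC + MEC = 70.8 + 2.3Q.
Set SMC = demand: 70.8 + 2.3Q = 92.2 - 3.8Q → Q* = 3.5082.
Gap = |7.2444 − 3.5082| = 3.7362.

3.7 units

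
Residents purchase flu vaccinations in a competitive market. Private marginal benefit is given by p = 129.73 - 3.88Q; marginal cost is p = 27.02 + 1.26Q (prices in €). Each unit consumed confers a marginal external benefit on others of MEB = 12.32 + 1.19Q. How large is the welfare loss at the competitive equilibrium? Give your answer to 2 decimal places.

DWL = €164.96

Market equilibrium (private): 27.02 + 1.26Q = 129.73 - 3.88Q → Q_m = 19.9825.
Social marginal benefit = demand + MEB = 142.05 - 2.69Q.
Set SMB = MC: 142.05 - 2.69Q = 27.02 + 1.26Q → Q* = 29.1215.
The welfare-loss triangle has base |Q_m − Q*| and height MEB(Q_m) (the vertical gap between SMB and MC is zero at Q* and MEB at Q_m).
DWL = ½ × 9.1390 × 36.0992 = 164.9553.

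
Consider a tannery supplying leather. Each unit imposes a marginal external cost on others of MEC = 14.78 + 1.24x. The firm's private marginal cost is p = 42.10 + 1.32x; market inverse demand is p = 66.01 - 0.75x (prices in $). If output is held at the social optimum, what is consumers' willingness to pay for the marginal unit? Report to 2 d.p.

Social marginal cost = private MC + MEC = 56.88 + 2.56x.
Set SMC = demand: 56.88 + 2.56x = 66.01 - 0.75x → x* = 2.7583.
Consumer price on the demand curve at x*: 66.01 − 0.75×2.7583 = 63.9413.

P = $63.94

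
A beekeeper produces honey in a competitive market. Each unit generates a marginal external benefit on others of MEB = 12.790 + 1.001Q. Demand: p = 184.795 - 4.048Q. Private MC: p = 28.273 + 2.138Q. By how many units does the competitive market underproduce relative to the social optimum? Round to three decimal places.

7.352 units

Market equilibrium (private): 28.273 + 2.138Q = 184.795 - 4.048Q → Q_m = 25.3026.
Social marginal cost = private MC − MEB = 15.483 + 1.137Q.
Set SMC = demand: 15.483 + 1.137Q = 184.795 - 4.048Q → Q* = 32.6542.
Gap = |25.3026 − 32.6542| = 7.3516.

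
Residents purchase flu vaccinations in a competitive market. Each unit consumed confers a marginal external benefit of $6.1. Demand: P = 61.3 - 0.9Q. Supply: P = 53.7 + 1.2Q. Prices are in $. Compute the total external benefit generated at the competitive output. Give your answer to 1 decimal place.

Market equilibrium (private): 53.7 + 1.2Q = 61.3 - 0.9Q → Q_m = 3.6190.
Total external benefit = MEB × Q_m = 6.1 × 3.6190 = 22.0759.

$22.1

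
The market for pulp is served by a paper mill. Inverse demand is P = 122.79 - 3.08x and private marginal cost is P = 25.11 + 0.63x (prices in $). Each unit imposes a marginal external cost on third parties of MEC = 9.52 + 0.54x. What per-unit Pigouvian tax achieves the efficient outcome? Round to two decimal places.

tax = $20.72 per unit

Social marginal cost = private MC + MEC = 34.63 + 1.17x.
Set SMC = demand: 34.63 + 1.17x = 122.79 - 3.08x → x* = 20.7435.
The Pigouvian tax equals MEC at x*: 9.52 + 0.54×20.7435 = 20.7215.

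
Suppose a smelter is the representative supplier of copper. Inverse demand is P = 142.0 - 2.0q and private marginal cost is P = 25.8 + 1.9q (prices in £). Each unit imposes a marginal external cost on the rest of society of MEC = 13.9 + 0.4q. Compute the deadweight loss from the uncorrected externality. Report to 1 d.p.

Market equilibrium (private): 25.8 + 1.9q = 142.0 - 2.0q → q_m = 29.7949.
Social marginal cost = private MC + MEC = 39.7 + 2.3q.
Set SMC = demand: 39.7 + 2.3q = 142.0 - 2.0q → q* = 23.7907.
The welfare-loss triangle has base |q_m − q*| and height MEC(q_m) (the vertical gap between SMC and demand is zero at q* and MEC at q_m).
DWL = ½ × 6.0042 × 25.8179 = 77.5079.

DWL = £77.5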